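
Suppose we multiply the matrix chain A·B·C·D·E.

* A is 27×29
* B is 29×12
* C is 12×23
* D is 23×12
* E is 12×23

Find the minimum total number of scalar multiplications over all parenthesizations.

23472

Adjacent pairs: AB = 27·29·12 = 9396; BC = 29·12·23 = 8004; CD = 12·23·12 = 3312; DE = 23·12·23 = 6348.
Length 3: A..C: k=1: 0+8004+27·29·23=26013; k=2: 9396+0+27·12·23=16848 → min 16848 | B..D: k=2: 0+3312+29·12·12=7488; k=3: 8004+0+29·23·12=16008 → min 7488 | C..E: k=3: 0+6348+12·23·23=12696; k=4: 3312+0+12·12·23=6624 → min 6624.
Length 4: A..D: k=1: 0+7488+27·29·12=16884; k=2: 9396+3312+27·12·12=16596; k=3: 16848+0+27·23·12=24300 → min 16596 | B..E: k=2: 0+6624+29·12·23=14628; k=3: 8004+6348+29·23·23=29693; k=4: 7488+0+29·12·23=15492 → min 14628.
Length 5: A..E: k=1: 0+14628+27·29·23=32637; k=2: 9396+6624+27·12·23=23472; k=3: 16848+6348+27·23·23=37479; k=4: 16596+0+27·12·23=24048 → min 23472.
Optimal order: ((A·B)·((C·D)·E)) with cost 23472.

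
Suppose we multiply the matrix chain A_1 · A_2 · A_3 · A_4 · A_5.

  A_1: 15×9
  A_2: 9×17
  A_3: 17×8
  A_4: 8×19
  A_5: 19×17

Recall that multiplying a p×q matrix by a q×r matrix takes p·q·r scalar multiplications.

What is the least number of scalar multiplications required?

6928

Adjacent pairs: A_1A_2 = 15·9·17 = 2295; A_2A_3 = 9·17·8 = 1224; A_3A_4 = 17·8·19 = 2584; A_4A_5 = 8·19·17 = 2584.
Length 3: A_1..A_3: k=1: 0+1224+15·9·8=2304; k=2: 2295+0+15·17·8=4335 → min 2304 | A_2..A_4: k=2: 0+2584+9·17·19=5491; k=3: 1224+0+9·8·19=2592 → min 2592 | A_3..A_5: k=3: 0+2584+17·8·17=4896; k=4: 2584+0+17·19·17=8075 → min 4896.
Length 4: A_1..A_4: k=1: 0+2592+15·9·19=5157; k=2: 2295+2584+15·17·19=9724; k=3: 2304+0+15·8·19=4584 → min 4584 | A_2..A_5: k=2: 0+4896+9·17·17=7497; k=3: 1224+2584+9·8·17=5032; k=4: 2592+0+9·19·17=5499 → min 5032.
Length 5: A_1..A_5: k=1: 0+5032+15·9·17=7327; k=2: 2295+4896+15·17·17=11526; k=3: 2304+2584+15·8·17=6928; k=4: 4584+0+15·19·17=9429 → min 6928.
Optimal order: ((A_1 · (A_2 · A_3)) · (A_4 · A_5)) with cost 6928.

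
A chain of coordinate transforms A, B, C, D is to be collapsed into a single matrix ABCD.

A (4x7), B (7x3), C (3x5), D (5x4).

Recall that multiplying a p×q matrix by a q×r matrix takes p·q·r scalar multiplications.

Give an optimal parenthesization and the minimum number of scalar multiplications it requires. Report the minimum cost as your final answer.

Adjacent pairs: AB = 4·7·3 = 84; BC = 7·3·5 = 105; CD = 3·5·4 = 60.
Length 3: A..C: k=1: 0+105+4·7·5=245; k=2: 84+0+4·3·5=144 → min 144 | B..D: k=2: 0+60+7·3·4=144; k=3: 105+0+7·5·4=245 → min 144.
Length 4: A..D: k=1: 0+144+4·7·4=256; k=2: 84+60+4·3·4=192; k=3: 144+0+4·5·4=224 → min 192.
Optimal parenthesization: ((AB)(CD)) with cost 192.

192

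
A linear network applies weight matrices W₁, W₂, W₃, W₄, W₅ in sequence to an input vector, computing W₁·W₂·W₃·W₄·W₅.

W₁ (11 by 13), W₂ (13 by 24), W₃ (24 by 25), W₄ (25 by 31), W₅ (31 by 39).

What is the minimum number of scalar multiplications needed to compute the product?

Adjacent pairs: W₁W₂ = 11·13·24 = 3432; W₂W₃ = 13·24·25 = 7800; W₃W₄ = 24·25·31 = 18600; W₄W₅ = 25·31·39 = 30225.
Length 3: W₁..W₃: k=1: 0+7800+11·13·25=11375; k=2: 3432+0+11·24·25=10032 → min 10032 | W₂..W₄: k=2: 0+18600+13·24·31=28272; k=3: 7800+0+13·25·31=17875 → min 17875 | W₃..W₅: k=3: 0+30225+24·25·39=53625; k=4: 18600+0+24·31·39=47616 → min 47616.
Length 4: W₁..W₄: k=1: 0+17875+11·13·31=22308; k=2: 3432+18600+11·24·31=30216; k=3: 10032+0+11·25·31=18557 → min 18557 | W₂..W₅: k=2: 0+47616+13·24·39=59784; k=3: 7800+30225+13·25·39=50700; k=4: 17875+0+13·31·39=33592 → min 33592.
Length 5: W₁..W₅: k=1: 0+33592+11·13·39=39169; k=2: 3432+47616+11·24·39=61344; k=3: 10032+30225+11·25·39=50982; k=4: 18557+0+11·31·39=31856 → min 31856.
Optimal order: ((((W₁·W₂)·W₃)·W₄)·W₅) with cost 31856.

31856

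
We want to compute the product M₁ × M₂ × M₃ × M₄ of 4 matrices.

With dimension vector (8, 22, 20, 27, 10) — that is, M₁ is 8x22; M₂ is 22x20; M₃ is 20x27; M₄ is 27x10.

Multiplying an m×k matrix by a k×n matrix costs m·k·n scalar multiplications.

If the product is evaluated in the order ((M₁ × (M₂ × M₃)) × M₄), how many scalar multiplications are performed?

18792

(M₂ × M₃): 22×20 by 20×27 → 22×27, cost 22·20·27 = 11880
(M₁ × (M₂ × M₃)): 8×22 by 22×27 → 8×27, cost 8·22·27 = 4752; cumulative 16632
((M₁ × (M₂ × M₃)) × M₄): 8×27 by 27×10 → 8×10, cost 8·27·10 = 2160; cumulative 18792
Total: 18792 scalar multiplications.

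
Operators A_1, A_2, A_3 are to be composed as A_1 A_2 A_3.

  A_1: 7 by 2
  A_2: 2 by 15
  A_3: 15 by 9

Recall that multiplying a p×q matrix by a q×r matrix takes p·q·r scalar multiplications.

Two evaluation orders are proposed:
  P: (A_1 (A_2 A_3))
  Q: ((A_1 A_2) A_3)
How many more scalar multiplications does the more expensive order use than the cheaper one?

759

Order P = (A_1 (A_2 A_3)): (A_2 A_3): 2×15 by 15×9 → 2×9, cost 2·15·9 = 270; (A_1 (A_2 A_3)): 7×2 by 2×9 → 7×9, cost 7·2·9 = 126; cumulative 396. Total 396.
Order Q = ((A_1 A_2) A_3): (A_1 A_2): 7×2 by 2×15 → 7×15, cost 7·2·15 = 210; ((A_1 A_2) A_3): 7×15 by 15×9 → 7×9, cost 7·15·9 = 945; cumulative 1155. Total 1155.
Difference: |396 − 1155| = 759.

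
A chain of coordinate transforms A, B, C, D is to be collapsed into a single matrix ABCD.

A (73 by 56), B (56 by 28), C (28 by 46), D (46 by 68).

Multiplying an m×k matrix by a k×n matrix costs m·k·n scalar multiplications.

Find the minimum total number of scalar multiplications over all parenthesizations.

Adjacent pairs: AB = 73·56·28 = 114464; BC = 56·28·46 = 72128; CD = 28·46·68 = 87584.
Length 3: A..C: k=1: 0+72128+73·56·46=260176; k=2: 114464+0+73·28·46=208488 → min 208488 | B..D: k=2: 0+87584+56·28·68=194208; k=3: 72128+0+56·46·68=247296 → min 194208.
Length 4: A..D: k=1: 0+194208+73·56·68=472192; k=2: 114464+87584+73·28·68=341040; k=3: 208488+0+73·46·68=436832 → min 341040.
Optimal order: ((AB)(CD)) with cost 341040.

341040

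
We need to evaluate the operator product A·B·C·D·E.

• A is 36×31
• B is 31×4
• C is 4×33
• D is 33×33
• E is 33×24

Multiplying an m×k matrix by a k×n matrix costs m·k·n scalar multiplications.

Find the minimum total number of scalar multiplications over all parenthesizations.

15444

Adjacent pairs: AB = 36·31·4 = 4464; BC = 31·4·33 = 4092; CD = 4·33·33 = 4356; DE = 33·33·24 = 26136.
Length 3: A..C: k=1: 0+4092+36·31·33=40920; k=2: 4464+0+36·4·33=9216 → min 9216 | B..D: k=2: 0+4356+31·4·33=8448; k=3: 4092+0+31·33·33=37851 → min 8448 | C..E: k=3: 0+26136+4·33·24=29304; k=4: 4356+0+4·33·24=7524 → min 7524.
Length 4: A..D: k=1: 0+8448+36·31·33=45276; k=2: 4464+4356+36·4·33=13572; k=3: 9216+0+36·33·33=48420 → min 13572 | B..E: k=2: 0+7524+31·4·24=10500; k=3: 4092+26136+31·33·24=54780; k=4: 8448+0+31·33·24=33000 → min 10500.
Length 5: A..E: k=1: 0+10500+36·31·24=37284; k=2: 4464+7524+36·4·24=15444; k=3: 9216+26136+36·33·24=63864; k=4: 13572+0+36·33·24=42084 → min 15444.
Optimal order: ((A·B)·((C·D)·E)) with cost 15444.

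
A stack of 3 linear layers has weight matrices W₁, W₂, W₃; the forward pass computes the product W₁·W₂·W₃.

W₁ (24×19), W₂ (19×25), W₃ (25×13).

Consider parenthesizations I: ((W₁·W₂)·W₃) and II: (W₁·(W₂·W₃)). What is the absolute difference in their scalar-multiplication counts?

Order I = ((W₁·W₂)·W₃): (W₁·W₂): 24×19 by 19×25 → 24×25, cost 24·19·25 = 11400; ((W₁·W₂)·W₃): 24×25 by 25×13 → 24×13, cost 24·25·13 = 7800; cumulative 19200. Total 19200.
Order II = (W₁·(W₂·W₃)): (W₂·W₃): 19×25 by 25×13 → 19×13, cost 19·25·13 = 6175; (W₁·(W₂·W₃)): 24×19 by 19×13 → 24×13, cost 24·19·13 = 5928; cumulative 12103. Total 12103.
Difference: |19200 − 12103| = 7097.

7097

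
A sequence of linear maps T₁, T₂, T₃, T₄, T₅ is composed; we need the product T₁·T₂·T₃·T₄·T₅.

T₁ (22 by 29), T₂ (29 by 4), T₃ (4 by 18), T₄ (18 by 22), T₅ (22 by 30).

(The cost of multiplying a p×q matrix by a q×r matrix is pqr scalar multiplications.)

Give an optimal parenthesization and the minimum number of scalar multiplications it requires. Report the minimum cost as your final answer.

Adjacent pairs: T₁T₂ = 22·29·4 = 2552; T₂T₃ = 29·4·18 = 2088; T₃T₄ = 4·18·22 = 1584; T₄T₅ = 18·22·30 = 11880.
Length 3: T₁..T₃: k=1: 0+2088+22·29·18=13572; k=2: 2552+0+22·4·18=4136 → min 4136 | T₂..T₄: k=2: 0+1584+29·4·22=4136; k=3: 2088+0+29·18·22=13572 → min 4136 | T₃..T₅: k=3: 0+11880+4·18·30=14040; k=4: 1584+0+4·22·30=4224 → min 4224.
Length 4: T₁..T₄: k=1: 0+4136+22·29·22=18172; k=2: 2552+1584+22·4·22=6072; k=3: 4136+0+22·18·22=12848 → min 6072 | T₂..T₅: k=2: 0+4224+29·4·30=7704; k=3: 2088+11880+29·18·30=29628; k=4: 4136+0+29·22·30=23276 → min 7704.
Length 5: T₁..T₅: k=1: 0+7704+22·29·30=26844; k=2: 2552+4224+22·4·30=9416; k=3: 4136+11880+22·18·30=27896; k=4: 6072+0+22·22·30=20592 → min 9416.
Optimal parenthesization: ((T₁·T₂)·((T₃·T₄)·T₅)) with cost 9416.

9416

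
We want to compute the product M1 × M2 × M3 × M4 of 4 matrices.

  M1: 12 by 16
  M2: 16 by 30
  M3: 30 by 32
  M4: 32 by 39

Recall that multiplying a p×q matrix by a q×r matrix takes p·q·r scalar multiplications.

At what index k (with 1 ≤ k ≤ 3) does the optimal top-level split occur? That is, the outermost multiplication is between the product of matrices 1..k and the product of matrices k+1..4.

3

Adjacent pairs: M1M2 = 12·16·30 = 5760; M2M3 = 16·30·32 = 15360; M3M4 = 30·32·39 = 37440.
Length 3: M1..M3: k=1: 0+15360+12·16·32=21504; k=2: 5760+0+12·30·32=17280 → min 17280 | M2..M4: k=2: 0+37440+16·30·39=56160; k=3: 15360+0+16·32·39=35328 → min 35328.
Top-level splits: k=1: (M1..M1)·(M2..M4) → 0+35328+12·16·39 = 42816; k=2: (M1..M2)·(M3..M4) → 5760+37440+12·30·39 = 57240; k=3: (M1..M3)·(M4..M4) → 17280+0+12·32·39 = 32256.
Best split is after M3, i.e. k = 3.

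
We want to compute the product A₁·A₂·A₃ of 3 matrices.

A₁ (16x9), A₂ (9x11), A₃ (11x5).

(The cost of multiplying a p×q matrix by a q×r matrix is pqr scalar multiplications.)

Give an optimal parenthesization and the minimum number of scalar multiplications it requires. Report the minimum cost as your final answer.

(A₁·(A₂·A₃)): cost 1215.
((A₁·A₂)·A₃): cost 2464.
Optimal: (A₁·(A₂·A₃)) with cost 1215.

1215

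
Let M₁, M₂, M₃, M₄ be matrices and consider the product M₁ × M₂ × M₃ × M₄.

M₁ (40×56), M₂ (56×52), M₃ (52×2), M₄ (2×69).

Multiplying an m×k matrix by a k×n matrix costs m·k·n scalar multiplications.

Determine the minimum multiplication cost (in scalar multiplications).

15824

Adjacent pairs: M₁M₂ = 40·56·52 = 116480; M₂M₃ = 56·52·2 = 5824; M₃M₄ = 52·2·69 = 7176.
Length 3: M₁..M₃: k=1: 0+5824+40·56·2=10304; k=2: 116480+0+40·52·2=120640 → min 10304 | M₂..M₄: k=2: 0+7176+56·52·69=208104; k=3: 5824+0+56·2·69=13552 → min 13552.
Length 4: M₁..M₄: k=1: 0+13552+40·56·69=168112; k=2: 116480+7176+40·52·69=267176; k=3: 10304+0+40·2·69=15824 → min 15824.
Optimal order: ((M₁ × (M₂ × M₃)) × M₄) with cost 15824.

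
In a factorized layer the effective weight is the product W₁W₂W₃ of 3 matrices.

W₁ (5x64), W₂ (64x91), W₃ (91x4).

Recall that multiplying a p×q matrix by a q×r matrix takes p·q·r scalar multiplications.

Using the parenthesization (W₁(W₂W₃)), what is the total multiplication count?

(W₂W₃): 64×91 by 91×4 → 64×4, cost 64·91·4 = 23296
(W₁(W₂W₃)): 5×64 by 64×4 → 5×4, cost 5·64·4 = 1280; cumulative 24576
Total: 24576 scalar multiplications.

24576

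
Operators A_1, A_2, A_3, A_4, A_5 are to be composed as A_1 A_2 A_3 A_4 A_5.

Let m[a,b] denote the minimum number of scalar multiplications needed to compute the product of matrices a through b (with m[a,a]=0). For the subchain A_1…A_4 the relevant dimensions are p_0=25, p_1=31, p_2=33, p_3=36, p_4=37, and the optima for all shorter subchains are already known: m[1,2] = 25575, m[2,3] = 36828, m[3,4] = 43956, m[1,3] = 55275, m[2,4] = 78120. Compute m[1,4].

88575

m[1,4] = min over k∈[1,3] of m[1,k]+m[k+1,4]+p_{0}·p_k·p_{4}.
k=1: 0 + 78120 + 25·31·37 = 106795; k=2: 25575 + 43956 + 25·33·37 = 100056; k=3: 55275 + 0 + 25·36·37 = 88575.
Minimum: 88575 at k=3.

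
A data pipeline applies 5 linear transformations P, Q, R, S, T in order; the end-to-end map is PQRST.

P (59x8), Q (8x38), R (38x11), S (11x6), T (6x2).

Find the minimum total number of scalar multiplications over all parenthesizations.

Adjacent pairs: PQ = 59·8·38 = 17936; QR = 8·38·11 = 3344; RS = 38·11·6 = 2508; ST = 11·6·2 = 132.
Length 3: P..R: k=1: 0+3344+59·8·11=8536; k=2: 17936+0+59·38·11=42598 → min 8536 | Q..S: k=2: 0+2508+8·38·6=4332; k=3: 3344+0+8·11·6=3872 → min 3872 | R..T: k=3: 0+132+38·11·2=968; k=4: 2508+0+38·6·2=2964 → min 968.
Length 4: P..S: k=1: 0+3872+59·8·6=6704; k=2: 17936+2508+59·38·6=33896; k=3: 8536+0+59·11·6=12430 → min 6704 | Q..T: k=2: 0+968+8·38·2=1576; k=3: 3344+132+8·11·2=3652; k=4: 3872+0+8·6·2=3968 → min 1576.
Length 5: P..T: k=1: 0+1576+59·8·2=2520; k=2: 17936+968+59·38·2=23388; k=3: 8536+132+59·11·2=9966; k=4: 6704+0+59·6·2=7412 → min 2520.
Optimal order: (P(Q(R(ST)))) with cost 2520.

2520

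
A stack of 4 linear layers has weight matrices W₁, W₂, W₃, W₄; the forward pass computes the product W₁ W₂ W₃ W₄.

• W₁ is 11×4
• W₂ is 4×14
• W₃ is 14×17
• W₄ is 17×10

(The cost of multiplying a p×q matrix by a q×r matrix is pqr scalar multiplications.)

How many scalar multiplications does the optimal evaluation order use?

2072

Adjacent pairs: W₁W₂ = 11·4·14 = 616; W₂W₃ = 4·14·17 = 952; W₃W₄ = 14·17·10 = 2380.
Length 3: W₁..W₃: k=1: 0+952+11·4·17=1700; k=2: 616+0+11·14·17=3234 → min 1700 | W₂..W₄: k=2: 0+2380+4·14·10=2940; k=3: 952+0+4·17·10=1632 → min 1632.
Length 4: W₁..W₄: k=1: 0+1632+11·4·10=2072; k=2: 616+2380+11·14·10=4536; k=3: 1700+0+11·17·10=3570 → min 2072.
Optimal order: (W₁ ((W₂ W₃) W₄)) with cost 2072.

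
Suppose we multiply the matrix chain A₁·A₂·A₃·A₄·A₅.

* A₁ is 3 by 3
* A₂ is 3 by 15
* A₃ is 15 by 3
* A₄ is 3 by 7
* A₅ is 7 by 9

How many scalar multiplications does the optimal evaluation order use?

Adjacent pairs: A₁A₂ = 3·3·15 = 135; A₂A₃ = 3·15·3 = 135; A₃A₄ = 15·3·7 = 315; A₄A₅ = 3·7·9 = 189.
Length 3: A₁..A₃: k=1: 0+135+3·3·3=162; k=2: 135+0+3·15·3=270 → min 162 | A₂..A₄: k=2: 0+315+3·15·7=630; k=3: 135+0+3·3·7=198 → min 198 | A₃..A₅: k=3: 0+189+15·3·9=594; k=4: 315+0+15·7·9=1260 → min 594.
Length 4: A₁..A₄: k=1: 0+198+3·3·7=261; k=2: 135+315+3·15·7=765; k=3: 162+0+3·3·7=225 → min 225 | A₂..A₅: k=2: 0+594+3·15·9=999; k=3: 135+189+3·3·9=405; k=4: 198+0+3·7·9=387 → min 387.
Length 5: A₁..A₅: k=1: 0+387+3·3·9=468; k=2: 135+594+3·15·9=1134; k=3: 162+189+3·3·9=432; k=4: 225+0+3·7·9=414 → min 414.
Optimal order: (((A₁·(A₂·A₃))·A₄)·A₅) with cost 414.

414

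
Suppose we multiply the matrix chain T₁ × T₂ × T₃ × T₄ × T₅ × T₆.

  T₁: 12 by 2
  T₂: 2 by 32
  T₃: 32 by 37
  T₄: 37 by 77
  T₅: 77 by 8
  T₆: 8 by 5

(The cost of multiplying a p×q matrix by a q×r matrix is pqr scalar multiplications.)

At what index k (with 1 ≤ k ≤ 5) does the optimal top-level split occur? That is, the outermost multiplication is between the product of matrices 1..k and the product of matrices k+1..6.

Adjacent pairs: T₁T₂ = 12·2·32 = 768; T₂T₃ = 2·32·37 = 2368; T₃T₄ = 32·37·77 = 91168; T₄T₅ = 37·77·8 = 22792; T₅T₆ = 77·8·5 = 3080.
Length 3: T₁..T₃: k=1: 0+2368+12·2·37=3256; k=2: 768+0+12·32·37=14976 → min 3256 | T₂..T₄: k=2: 0+91168+2·32·77=96096; k=3: 2368+0+2·37·77=8066 → min 8066 | T₃..T₅: k=3: 0+22792+32·37·8=32264; k=4: 91168+0+32·77·8=110880 → min 32264 | T₄..T₆: k=4: 0+3080+37·77·5=17325; k=5: 22792+0+37·8·5=24272 → min 17325.
Length 4: T₁..T₄: k=1: 0+8066+12·2·77=9914; k=2: 768+91168+12·32·77=121504; k=3: 3256+0+12·37·77=37444 → min 9914 | T₂..T₅: k=2: 0+32264+2·32·8=32776; k=3: 2368+22792+2·37·8=25752; k=4: 8066+0+2·77·8=9298 → min 9298 | T₃..T₆: k=3: 0+17325+32·37·5=23245; k=4: 91168+3080+32·77·5=106568; k=5: 32264+0+32·8·5=33544 → min 23245.
Length 5: T₁..T₅: k=1: 0+9298+12·2·8=9490; k=2: 768+32264+12·32·8=36104; k=3: 3256+22792+12·37·8=29600; k=4: 9914+0+12·77·8=17306 → min 9490 | T₂..T₆: k=2: 0+23245+2·32·5=23565; k=3: 2368+17325+2·37·5=20063; k=4: 8066+3080+2·77·5=11916; k=5: 9298+0+2·8·5=9378 → min 9378.
Top-level splits: k=1: (T₁..T₁)·(T₂..T₆) → 0+9378+12·2·5 = 9498; k=2: (T₁..T₂)·(T₃..T₆) → 768+23245+12·32·5 = 25933; k=3: (T₁..T₃)·(T₄..T₆) → 3256+17325+12·37·5 = 22801; k=4: (T₁..T₄)·(T₅..T₆) → 9914+3080+12·77·5 = 17614; k=5: (T₁..T₅)·(T₆..T₆) → 9490+0+12·8·5 = 9970.
Best split is after T₁, i.e. k = 1.

1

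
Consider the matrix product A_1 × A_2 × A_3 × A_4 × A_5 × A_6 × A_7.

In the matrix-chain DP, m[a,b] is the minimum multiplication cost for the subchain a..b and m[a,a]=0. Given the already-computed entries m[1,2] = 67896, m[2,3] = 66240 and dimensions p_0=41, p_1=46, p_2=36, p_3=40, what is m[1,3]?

126936

m[1,3] = min over k∈[1,2] of m[1,k]+m[k+1,3]+p_{0}·p_k·p_{3}.
k=1: 0 + 66240 + 41·46·40 = 141680; k=2: 67896 + 0 + 41·36·40 = 126936.
Minimum: 126936 at k=2.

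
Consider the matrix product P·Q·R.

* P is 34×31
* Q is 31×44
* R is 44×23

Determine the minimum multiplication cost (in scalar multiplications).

Order (P·(Q·R)): (Q·R): 31×44 by 44×23 → 31×23, cost 31·44·23 = 31372; (P·(Q·R)): 34×31 by 31×23 → 34×23, cost 34·31·23 = 24242; cumulative 55614. Total 55614.
Order ((P·Q)·R): (P·Q): 34×31 by 31×44 → 34×44, cost 34·31·44 = 46376; ((P·Q)·R): 34×44 by 44×23 → 34×23, cost 34·44·23 = 34408; cumulative 80784. Total 80784.
Minimum: 55614.

55614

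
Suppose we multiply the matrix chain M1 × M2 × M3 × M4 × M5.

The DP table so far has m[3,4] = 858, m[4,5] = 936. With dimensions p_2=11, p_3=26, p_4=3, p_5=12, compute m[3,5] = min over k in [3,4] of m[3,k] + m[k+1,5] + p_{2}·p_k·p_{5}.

m[3,5] = min over k∈[3,4] of m[3,k]+m[k+1,5]+p_{2}·p_k·p_{5}.
k=3: 0 + 936 + 11·26·12 = 4368; k=4: 858 + 0 + 11·3·12 = 1254.
Minimum: 1254 at k=4.

1254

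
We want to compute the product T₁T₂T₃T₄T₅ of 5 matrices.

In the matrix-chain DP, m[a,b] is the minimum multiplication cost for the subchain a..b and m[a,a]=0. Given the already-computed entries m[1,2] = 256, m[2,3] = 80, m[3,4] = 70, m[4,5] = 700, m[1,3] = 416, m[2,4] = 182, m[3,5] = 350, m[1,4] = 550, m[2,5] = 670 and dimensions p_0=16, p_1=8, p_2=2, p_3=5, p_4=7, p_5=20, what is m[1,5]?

1246

m[1,5] = min over k∈[1,4] of m[1,k]+m[k+1,5]+p_{0}·p_k·p_{5}.
k=1: 0 + 670 + 16·8·20 = 3230; k=2: 256 + 350 + 16·2·20 = 1246; k=3: 416 + 700 + 16·5·20 = 2716; k=4: 550 + 0 + 16·7·20 = 2790.
Minimum: 1246 at k=2.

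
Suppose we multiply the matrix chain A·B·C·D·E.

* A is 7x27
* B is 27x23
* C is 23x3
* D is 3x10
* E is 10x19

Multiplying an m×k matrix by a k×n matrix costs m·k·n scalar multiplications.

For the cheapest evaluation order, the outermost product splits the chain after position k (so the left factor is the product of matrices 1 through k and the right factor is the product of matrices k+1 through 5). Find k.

Adjacent pairs: AB = 7·27·23 = 4347; BC = 27·23·3 = 1863; CD = 23·3·10 = 690; DE = 3·10·19 = 570.
Length 3: A..C: k=1: 0+1863+7·27·3=2430; k=2: 4347+0+7·23·3=4830 → min 2430 | B..D: k=2: 0+690+27·23·10=6900; k=3: 1863+0+27·3·10=2673 → min 2673 | C..E: k=3: 0+570+23·3·19=1881; k=4: 690+0+23·10·19=5060 → min 1881.
Length 4: A..D: k=1: 0+2673+7·27·10=4563; k=2: 4347+690+7·23·10=6647; k=3: 2430+0+7·3·10=2640 → min 2640 | B..E: k=2: 0+1881+27·23·19=13680; k=3: 1863+570+27·3·19=3972; k=4: 2673+0+27·10·19=7803 → min 3972.
Top-level splits: k=1: (A..A)·(B..E) → 0+3972+7·27·19 = 7563; k=2: (A..B)·(C..E) → 4347+1881+7·23·19 = 9287; k=3: (A..C)·(D..E) → 2430+570+7·3·19 = 3399; k=4: (A..D)·(E..E) → 2640+0+7·10·19 = 3970.
Best split is after C, i.e. k = 3.

3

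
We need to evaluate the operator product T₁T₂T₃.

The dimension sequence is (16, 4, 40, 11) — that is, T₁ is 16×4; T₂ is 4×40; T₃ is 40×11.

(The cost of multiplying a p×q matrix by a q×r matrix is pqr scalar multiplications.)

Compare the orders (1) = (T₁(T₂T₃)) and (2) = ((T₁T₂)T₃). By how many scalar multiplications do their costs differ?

7136

Order (1) = (T₁(T₂T₃)): (T₂T₃): 4×40 by 40×11 → 4×11, cost 4·40·11 = 1760; (T₁(T₂T₃)): 16×4 by 4×11 → 16×11, cost 16·4·11 = 704; cumulative 2464. Total 2464.
Order (2) = ((T₁T₂)T₃): (T₁T₂): 16×4 by 4×40 → 16×40, cost 16·4·40 = 2560; ((T₁T₂)T₃): 16×40 by 40×11 → 16×11, cost 16·40·11 = 7040; cumulative 9600. Total 9600.
Difference: |2464 − 9600| = 7136.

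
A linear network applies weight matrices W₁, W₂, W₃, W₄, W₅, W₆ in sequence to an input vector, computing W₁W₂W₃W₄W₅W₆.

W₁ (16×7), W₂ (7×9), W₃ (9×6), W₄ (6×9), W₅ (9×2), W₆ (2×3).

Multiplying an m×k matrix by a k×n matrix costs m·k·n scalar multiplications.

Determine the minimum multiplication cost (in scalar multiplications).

662

Adjacent pairs: W₁W₂ = 16·7·9 = 1008; W₂W₃ = 7·9·6 = 378; W₃W₄ = 9·6·9 = 486; W₄W₅ = 6·9·2 = 108; W₅W₆ = 9·2·3 = 54.
Length 3: W₁..W₃: k=1: 0+378+16·7·6=1050; k=2: 1008+0+16·9·6=1872 → min 1050 | W₂..W₄: k=2: 0+486+7·9·9=1053; k=3: 378+0+7·6·9=756 → min 756 | W₃..W₅: k=3: 0+108+9·6·2=216; k=4: 486+0+9·9·2=648 → min 216 | W₄..W₆: k=4: 0+54+6·9·3=216; k=5: 108+0+6·2·3=144 → min 144.
Length 4: W₁..W₄: k=1: 0+756+16·7·9=1764; k=2: 1008+486+16·9·9=2790; k=3: 1050+0+16·6·9=1914 → min 1764 | W₂..W₅: k=2: 0+216+7·9·2=342; k=3: 378+108+7·6·2=570; k=4: 756+0+7·9·2=882 → min 342 | W₃..W₆: k=3: 0+144+9·6·3=306; k=4: 486+54+9·9·3=783; k=5: 216+0+9·2·3=270 → min 270.
Length 5: W₁..W₅: k=1: 0+342+16·7·2=566; k=2: 1008+216+16·9·2=1512; k=3: 1050+108+16·6·2=1350; k=4: 1764+0+16·9·2=2052 → min 566 | W₂..W₆: k=2: 0+270+7·9·3=459; k=3: 378+144+7·6·3=648; k=4: 756+54+7·9·3=999; k=5: 342+0+7·2·3=384 → min 384.
Length 6: W₁..W₆: k=1: 0+384+16·7·3=720; k=2: 1008+270+16·9·3=1710; k=3: 1050+144+16·6·3=1482; k=4: 1764+54+16·9·3=2250; k=5: 566+0+16·2·3=662 → min 662.
Optimal order: ((W₁(W₂(W₃(W₄W₅))))W₆) with cost 662.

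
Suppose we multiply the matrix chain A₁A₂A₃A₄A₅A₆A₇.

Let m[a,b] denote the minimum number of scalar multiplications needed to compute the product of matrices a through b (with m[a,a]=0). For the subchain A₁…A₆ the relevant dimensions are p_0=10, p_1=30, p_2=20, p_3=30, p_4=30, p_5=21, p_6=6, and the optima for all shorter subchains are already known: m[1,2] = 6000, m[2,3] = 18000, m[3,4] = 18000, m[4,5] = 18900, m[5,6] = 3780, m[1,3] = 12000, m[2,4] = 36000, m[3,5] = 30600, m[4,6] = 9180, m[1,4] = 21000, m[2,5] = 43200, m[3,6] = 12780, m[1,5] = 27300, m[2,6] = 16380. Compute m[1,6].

18180

m[1,6] = min over k∈[1,5] of m[1,k]+m[k+1,6]+p_{0}·p_k·p_{6}.
k=1: 0 + 16380 + 10·30·6 = 18180; k=2: 6000 + 12780 + 10·20·6 = 19980; k=3: 12000 + 9180 + 10·30·6 = 22980; k=4: 21000 + 3780 + 10·30·6 = 26580; k=5: 27300 + 0 + 10·21·6 = 28560.
Minimum: 18180 at k=1.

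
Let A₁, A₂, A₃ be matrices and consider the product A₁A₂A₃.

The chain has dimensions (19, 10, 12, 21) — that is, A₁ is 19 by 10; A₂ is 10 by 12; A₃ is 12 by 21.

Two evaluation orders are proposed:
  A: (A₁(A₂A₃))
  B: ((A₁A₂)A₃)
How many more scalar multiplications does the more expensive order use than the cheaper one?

Order A = (A₁(A₂A₃)): (A₂A₃): 10×12 by 12×21 → 10×21, cost 10·12·21 = 2520; (A₁(A₂A₃)): 19×10 by 10×21 → 19×21, cost 19·10·21 = 3990; cumulative 6510. Total 6510.
Order B = ((A₁A₂)A₃): (A₁A₂): 19×10 by 10×12 → 19×12, cost 19·10·12 = 2280; ((A₁A₂)A₃): 19×12 by 12×21 → 19×21, cost 19·12·21 = 4788; cumulative 7068. Total 7068.
Difference: |6510 − 7068| = 558.

558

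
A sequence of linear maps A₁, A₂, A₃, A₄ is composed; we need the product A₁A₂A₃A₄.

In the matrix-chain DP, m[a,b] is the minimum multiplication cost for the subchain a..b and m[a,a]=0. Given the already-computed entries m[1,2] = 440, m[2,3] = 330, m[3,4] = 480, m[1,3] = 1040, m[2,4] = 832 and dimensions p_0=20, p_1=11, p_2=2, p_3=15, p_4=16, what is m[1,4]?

m[1,4] = min over k∈[1,3] of m[1,k]+m[k+1,4]+p_{0}·p_k·p_{4}.
k=1: 0 + 832 + 20·11·16 = 4352; k=2: 440 + 480 + 20·2·16 = 1560; k=3: 1040 + 0 + 20·15·16 = 5840.
Minimum: 1560 at k=2.

1560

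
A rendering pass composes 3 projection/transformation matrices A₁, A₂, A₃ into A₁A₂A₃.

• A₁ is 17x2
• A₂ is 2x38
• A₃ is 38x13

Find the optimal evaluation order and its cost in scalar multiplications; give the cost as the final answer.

1430

(A₁(A₂A₃)): cost 1430.
((A₁A₂)A₃): cost 9690.
Optimal: (A₁(A₂A₃)) with cost 1430.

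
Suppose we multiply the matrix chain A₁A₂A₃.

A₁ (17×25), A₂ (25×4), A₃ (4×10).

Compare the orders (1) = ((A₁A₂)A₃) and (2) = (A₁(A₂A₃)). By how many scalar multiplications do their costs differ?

Order (1) = ((A₁A₂)A₃): (A₁A₂): 17×25 by 25×4 → 17×4, cost 17·25·4 = 1700; ((A₁A₂)A₃): 17×4 by 4×10 → 17×10, cost 17·4·10 = 680; cumulative 2380. Total 2380.
Order (2) = (A₁(A₂A₃)): (A₂A₃): 25×4 by 4×10 → 25×10, cost 25·4·10 = 1000; (A₁(A₂A₃)): 17×25 by 25×10 → 17×10, cost 17·25·10 = 4250; cumulative 5250. Total 5250.
Difference: |2380 − 5250| = 2870.

2870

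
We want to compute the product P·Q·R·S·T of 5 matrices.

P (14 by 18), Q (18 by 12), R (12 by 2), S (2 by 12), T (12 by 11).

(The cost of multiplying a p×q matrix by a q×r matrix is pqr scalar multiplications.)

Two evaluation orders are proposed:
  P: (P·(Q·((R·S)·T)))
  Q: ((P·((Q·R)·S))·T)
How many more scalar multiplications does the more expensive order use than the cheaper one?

1284

Order P = (P·(Q·((R·S)·T))): (R·S): 12×2 by 2×12 → 12×12, cost 12·2·12 = 288; ((R·S)·T): 12×12 by 12×11 → 12×11, cost 12·12·11 = 1584; cumulative 1872; (Q·((R·S)·T)): 18×12 by 12×11 → 18×11, cost 18·12·11 = 2376; cumulative 4248; (P·(Q·((R·S)·T))): 14×18 by 18×11 → 14×11, cost 14·18·11 = 2772; cumulative 7020. Total 7020.
Order Q = ((P·((Q·R)·S))·T): (Q·R): 18×12 by 12×2 → 18×2, cost 18·12·2 = 432; ((Q·R)·S): 18×2 by 2×12 → 18×12, cost 18·2·12 = 432; cumulative 864; (P·((Q·R)·S)): 14×18 by 18×12 → 14×12, cost 14·18·12 = 3024; cumulative 3888; ((P·((Q·R)·S))·T): 14×12 by 12×11 → 14×11, cost 14·12·11 = 1848; cumulative 5736. Total 5736.
Difference: |7020 − 5736| = 1284.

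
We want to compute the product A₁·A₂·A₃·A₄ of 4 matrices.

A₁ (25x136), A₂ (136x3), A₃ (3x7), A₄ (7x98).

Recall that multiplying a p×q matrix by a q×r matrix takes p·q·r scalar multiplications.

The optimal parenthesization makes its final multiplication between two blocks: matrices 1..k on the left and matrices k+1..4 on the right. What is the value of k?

Adjacent pairs: A₁A₂ = 25·136·3 = 10200; A₂A₃ = 136·3·7 = 2856; A₃A₄ = 3·7·98 = 2058.
Length 3: A₁..A₃: k=1: 0+2856+25·136·7=26656; k=2: 10200+0+25·3·7=10725 → min 10725 | A₂..A₄: k=2: 0+2058+136·3·98=42042; k=3: 2856+0+136·7·98=96152 → min 42042.
Top-level splits: k=1: (A₁..A₁)·(A₂..A₄) → 0+42042+25·136·98 = 375242; k=2: (A₁..A₂)·(A₃..A₄) → 10200+2058+25·3·98 = 19608; k=3: (A₁..A₃)·(A₄..A₄) → 10725+0+25·7·98 = 27875.
Best split is after A₂, i.e. k = 2.

2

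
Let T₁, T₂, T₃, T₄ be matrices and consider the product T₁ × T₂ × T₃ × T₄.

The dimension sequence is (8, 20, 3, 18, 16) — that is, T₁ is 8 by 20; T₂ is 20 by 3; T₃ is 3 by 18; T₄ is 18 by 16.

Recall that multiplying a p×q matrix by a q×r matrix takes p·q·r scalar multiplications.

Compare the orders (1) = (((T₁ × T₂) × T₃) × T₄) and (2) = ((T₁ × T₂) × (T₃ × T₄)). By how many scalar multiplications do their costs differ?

1488

Order (1) = (((T₁ × T₂) × T₃) × T₄): (T₁ × T₂): 8×20 by 20×3 → 8×3, cost 8·20·3 = 480; ((T₁ × T₂) × T₃): 8×3 by 3×18 → 8×18, cost 8·3·18 = 432; cumulative 912; (((T₁ × T₂) × T₃) × T₄): 8×18 by 18×16 → 8×16, cost 8·18·16 = 2304; cumulative 3216. Total 3216.
Order (2) = ((T₁ × T₂) × (T₃ × T₄)): (T₁ × T₂): 8×20 by 20×3 → 8×3, cost 8·20·3 = 480; (T₃ × T₄): 3×18 by 18×16 → 3×16, cost 3·18·16 = 864; ((T₁ × T₂) × (T₃ × T₄)): 8×3 by 3×16 → 8×16, cost 8·3·16 = 384; cumulative 1728. Total 1728.
Difference: |3216 − 1728| = 1488.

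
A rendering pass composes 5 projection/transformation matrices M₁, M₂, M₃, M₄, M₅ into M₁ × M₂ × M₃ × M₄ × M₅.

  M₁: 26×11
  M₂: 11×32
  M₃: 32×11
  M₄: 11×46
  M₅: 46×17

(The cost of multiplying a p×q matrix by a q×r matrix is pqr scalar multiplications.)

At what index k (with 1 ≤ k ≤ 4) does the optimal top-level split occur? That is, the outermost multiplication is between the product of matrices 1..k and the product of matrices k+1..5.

Adjacent pairs: M₁M₂ = 26·11·32 = 9152; M₂M₃ = 11·32·11 = 3872; M₃M₄ = 32·11·46 = 16192; M₄M₅ = 11·46·17 = 8602.
Length 3: M₁..M₃: k=1: 0+3872+26·11·11=7018; k=2: 9152+0+26·32·11=18304 → min 7018 | M₂..M₄: k=2: 0+16192+11·32·46=32384; k=3: 3872+0+11·11·46=9438 → min 9438 | M₃..M₅: k=3: 0+8602+32·11·17=14586; k=4: 16192+0+32·46·17=41216 → min 14586.
Length 4: M₁..M₄: k=1: 0+9438+26·11·46=22594; k=2: 9152+16192+26·32·46=63616; k=3: 7018+0+26·11·46=20174 → min 20174 | M₂..M₅: k=2: 0+14586+11·32·17=20570; k=3: 3872+8602+11·11·17=14531; k=4: 9438+0+11·46·17=18040 → min 14531.
Top-level splits: k=1: (M₁..M₁)·(M₂..M₅) → 0+14531+26·11·17 = 19393; k=2: (M₁..M₂)·(M₃..M₅) → 9152+14586+26·32·17 = 37882; k=3: (M₁..M₃)·(M₄..M₅) → 7018+8602+26·11·17 = 20482; k=4: (M₁..M₄)·(M₅..M₅) → 20174+0+26·46·17 = 40506.
Best split is after M₁, i.e. k = 1.

1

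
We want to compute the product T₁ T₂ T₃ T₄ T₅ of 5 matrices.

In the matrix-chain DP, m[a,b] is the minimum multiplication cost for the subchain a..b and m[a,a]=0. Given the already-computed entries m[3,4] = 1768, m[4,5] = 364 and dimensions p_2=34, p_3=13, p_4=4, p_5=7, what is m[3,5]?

m[3,5] = min over k∈[3,4] of m[3,k]+m[k+1,5]+p_{2}·p_k·p_{5}.
k=3: 0 + 364 + 34·13·7 = 3458; k=4: 1768 + 0 + 34·4·7 = 2720.
Minimum: 2720 at k=4.

2720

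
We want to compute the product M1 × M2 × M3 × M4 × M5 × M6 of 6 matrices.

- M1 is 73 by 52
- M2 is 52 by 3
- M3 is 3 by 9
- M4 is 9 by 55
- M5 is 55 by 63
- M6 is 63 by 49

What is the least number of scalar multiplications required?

Adjacent pairs: M1M2 = 73·52·3 = 11388; M2M3 = 52·3·9 = 1404; M3M4 = 3·9·55 = 1485; M4M5 = 9·55·63 = 31185; M5M6 = 55·63·49 = 169785.
Length 3: M1..M3: k=1: 0+1404+73·52·9=35568; k=2: 11388+0+73·3·9=13359 → min 13359 | M2..M4: k=2: 0+1485+52·3·55=10065; k=3: 1404+0+52·9·55=27144 → min 10065 | M3..M5: k=3: 0+31185+3·9·63=32886; k=4: 1485+0+3·55·63=11880 → min 11880 | M4..M6: k=4: 0+169785+9·55·49=194040; k=5: 31185+0+9·63·49=58968 → min 58968.
Length 4: M1..M4: k=1: 0+10065+73·52·55=218845; k=2: 11388+1485+73·3·55=24918; k=3: 13359+0+73·9·55=49494 → min 24918 | M2..M5: k=2: 0+11880+52·3·63=21708; k=3: 1404+31185+52·9·63=62073; k=4: 10065+0+52·55·63=190245 → min 21708 | M3..M6: k=3: 0+58968+3·9·49=60291; k=4: 1485+169785+3·55·49=179355; k=5: 11880+0+3·63·49=21141 → min 21141.
Length 5: M1..M5: k=1: 0+21708+73·52·63=260856; k=2: 11388+11880+73·3·63=37065; k=3: 13359+31185+73·9·63=85935; k=4: 24918+0+73·55·63=277863 → min 37065 | M2..M6: k=2: 0+21141+52·3·49=28785; k=3: 1404+58968+52·9·49=83304; k=4: 10065+169785+52·55·49=319990; k=5: 21708+0+52·63·49=182232 → min 28785.
Length 6: M1..M6: k=1: 0+28785+73·52·49=214789; k=2: 11388+21141+73·3·49=43260; k=3: 13359+58968+73·9·49=104520; k=4: 24918+169785+73·55·49=391438; k=5: 37065+0+73·63·49=262416 → min 43260.
Optimal order: ((M1 × M2) × (((M3 × M4) × M5) × M6)) with cost 43260.

43260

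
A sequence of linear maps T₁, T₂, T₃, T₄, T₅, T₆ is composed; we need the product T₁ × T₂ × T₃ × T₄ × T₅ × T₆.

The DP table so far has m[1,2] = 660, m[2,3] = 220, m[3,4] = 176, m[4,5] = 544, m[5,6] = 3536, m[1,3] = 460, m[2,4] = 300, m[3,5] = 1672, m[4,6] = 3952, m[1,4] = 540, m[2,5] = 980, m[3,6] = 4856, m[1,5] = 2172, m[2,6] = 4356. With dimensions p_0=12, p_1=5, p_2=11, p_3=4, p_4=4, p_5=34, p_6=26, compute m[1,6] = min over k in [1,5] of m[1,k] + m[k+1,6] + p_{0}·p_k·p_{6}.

m[1,6] = min over k∈[1,5] of m[1,k]+m[k+1,6]+p_{0}·p_k·p_{6}.
k=1: 0 + 4356 + 12·5·26 = 5916; k=2: 660 + 4856 + 12·11·26 = 8948; k=3: 460 + 3952 + 12·4·26 = 5660; k=4: 540 + 3536 + 12·4·26 = 5324; k=5: 2172 + 0 + 12·34·26 = 12780.
Minimum: 5324 at k=4.

5324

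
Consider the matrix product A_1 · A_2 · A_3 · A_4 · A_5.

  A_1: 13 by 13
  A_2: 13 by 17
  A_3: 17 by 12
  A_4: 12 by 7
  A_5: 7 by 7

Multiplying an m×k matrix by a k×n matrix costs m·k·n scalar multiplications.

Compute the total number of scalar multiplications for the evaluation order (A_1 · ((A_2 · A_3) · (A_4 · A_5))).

5515

(A_2 · A_3): 13×17 by 17×12 → 13×12, cost 13·17·12 = 2652
(A_4 · A_5): 12×7 by 7×7 → 12×7, cost 12·7·7 = 588
((A_2 · A_3) · (A_4 · A_5)): 13×12 by 12×7 → 13×7, cost 13·12·7 = 1092; cumulative 4332
(A_1 · ((A_2 · A_3) · (A_4 · A_5))): 13×13 by 13×7 → 13×7, cost 13·13·7 = 1183; cumulative 5515
Total: 5515 scalar multiplications.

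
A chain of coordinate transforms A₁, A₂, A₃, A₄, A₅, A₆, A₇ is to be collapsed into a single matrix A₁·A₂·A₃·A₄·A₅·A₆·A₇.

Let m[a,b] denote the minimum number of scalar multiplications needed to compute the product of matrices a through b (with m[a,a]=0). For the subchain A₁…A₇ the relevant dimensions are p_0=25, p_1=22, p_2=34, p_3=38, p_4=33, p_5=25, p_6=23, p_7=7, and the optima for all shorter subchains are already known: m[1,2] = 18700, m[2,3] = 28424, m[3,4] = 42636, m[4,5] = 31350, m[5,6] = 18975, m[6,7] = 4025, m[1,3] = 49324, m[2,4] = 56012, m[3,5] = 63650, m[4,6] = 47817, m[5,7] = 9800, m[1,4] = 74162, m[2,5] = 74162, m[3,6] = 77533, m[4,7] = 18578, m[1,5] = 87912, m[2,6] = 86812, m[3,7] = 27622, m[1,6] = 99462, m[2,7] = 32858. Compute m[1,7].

36708

m[1,7] = min over k∈[1,6] of m[1,k]+m[k+1,7]+p_{0}·p_k·p_{7}.
k=1: 0 + 32858 + 25·22·7 = 36708; k=2: 18700 + 27622 + 25·34·7 = 52272; k=3: 49324 + 18578 + 25·38·7 = 74552; k=4: 74162 + 9800 + 25·33·7 = 89737; k=5: 87912 + 4025 + 25·25·7 = 96312; k=6: 99462 + 0 + 25·23·7 = 103487.
Minimum: 36708 at k=1.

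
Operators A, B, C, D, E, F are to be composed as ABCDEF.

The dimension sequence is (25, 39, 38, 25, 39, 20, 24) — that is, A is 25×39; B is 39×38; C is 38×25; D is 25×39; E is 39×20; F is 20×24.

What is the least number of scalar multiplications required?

Adjacent pairs: AB = 25·39·38 = 37050; BC = 39·38·25 = 37050; CD = 38·25·39 = 37050; DE = 25·39·20 = 19500; EF = 39·20·24 = 18720.
Length 3: A..C: k=1: 0+37050+25·39·25=61425; k=2: 37050+0+25·38·25=60800 → min 60800 | B..D: k=2: 0+37050+39·38·39=94848; k=3: 37050+0+39·25·39=75075 → min 75075 | C..E: k=3: 0+19500+38·25·20=38500; k=4: 37050+0+38·39·20=66690 → min 38500 | D..F: k=4: 0+18720+25·39·24=42120; k=5: 19500+0+25·20·24=31500 → min 31500.
Length 4: A..D: k=1: 0+75075+25·39·39=113100; k=2: 37050+37050+25·38·39=111150; k=3: 60800+0+25·25·39=85175 → min 85175 | B..E: k=2: 0+38500+39·38·20=68140; k=3: 37050+19500+39·25·20=76050; k=4: 75075+0+39·39·20=105495 → min 68140 | C..F: k=3: 0+31500+38·25·24=54300; k=4: 37050+18720+38·39·24=91338; k=5: 38500+0+38·20·24=56740 → min 54300.
Length 5: A..E: k=1: 0+68140+25·39·20=87640; k=2: 37050+38500+25·38·20=94550; k=3: 60800+19500+25·25·20=92800; k=4: 85175+0+25·39·20=104675 → min 87640 | B..F: k=2: 0+54300+39·38·24=89868; k=3: 37050+31500+39·25·24=91950; k=4: 75075+18720+39·39·24=130299; k=5: 68140+0+39·20·24=86860 → min 86860.
Length 6: A..F: k=1: 0+86860+25·39·24=110260; k=2: 37050+54300+25·38·24=114150; k=3: 60800+31500+25·25·24=107300; k=4: 85175+18720+25·39·24=127295; k=5: 87640+0+25·20·24=99640 → min 99640.
Optimal order: ((A(B(C(DE))))F) with cost 99640.

99640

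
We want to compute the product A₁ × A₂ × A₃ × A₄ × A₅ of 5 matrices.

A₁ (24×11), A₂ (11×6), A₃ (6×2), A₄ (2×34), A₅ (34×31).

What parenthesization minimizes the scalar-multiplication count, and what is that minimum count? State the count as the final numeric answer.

4256

Adjacent pairs: A₁A₂ = 24·11·6 = 1584; A₂A₃ = 11·6·2 = 132; A₃A₄ = 6·2·34 = 408; A₄A₅ = 2·34·31 = 2108.
Length 3: A₁..A₃: k=1: 0+132+24·11·2=660; k=2: 1584+0+24·6·2=1872 → min 660 | A₂..A₄: k=2: 0+408+11·6·34=2652; k=3: 132+0+11·2·34=880 → min 880 | A₃..A₅: k=3: 0+2108+6·2·31=2480; k=4: 408+0+6·34·31=6732 → min 2480.
Length 4: A₁..A₄: k=1: 0+880+24·11·34=9856; k=2: 1584+408+24·6·34=6888; k=3: 660+0+24·2·34=2292 → min 2292 | A₂..A₅: k=2: 0+2480+11·6·31=4526; k=3: 132+2108+11·2·31=2922; k=4: 880+0+11·34·31=12474 → min 2922.
Length 5: A₁..A₅: k=1: 0+2922+24·11·31=11106; k=2: 1584+2480+24·6·31=8528; k=3: 660+2108+24·2·31=4256; k=4: 2292+0+24·34·31=27588 → min 4256.
Optimal parenthesization: ((A₁ × (A₂ × A₃)) × (A₄ × A₅)) with cost 4256.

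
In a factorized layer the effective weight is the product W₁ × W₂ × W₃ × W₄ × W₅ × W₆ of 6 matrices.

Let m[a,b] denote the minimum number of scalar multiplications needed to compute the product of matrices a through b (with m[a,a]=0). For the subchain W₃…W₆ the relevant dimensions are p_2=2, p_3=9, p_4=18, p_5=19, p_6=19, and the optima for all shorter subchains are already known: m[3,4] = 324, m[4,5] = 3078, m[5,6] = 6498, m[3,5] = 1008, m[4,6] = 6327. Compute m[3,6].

m[3,6] = min over k∈[3,5] of m[3,k]+m[k+1,6]+p_{2}·p_k·p_{6}.
k=3: 0 + 6327 + 2·9·19 = 6669; k=4: 324 + 6498 + 2·18·19 = 7506; k=5: 1008 + 0 + 2·19·19 = 1730.
Minimum: 1730 at k=5.

1730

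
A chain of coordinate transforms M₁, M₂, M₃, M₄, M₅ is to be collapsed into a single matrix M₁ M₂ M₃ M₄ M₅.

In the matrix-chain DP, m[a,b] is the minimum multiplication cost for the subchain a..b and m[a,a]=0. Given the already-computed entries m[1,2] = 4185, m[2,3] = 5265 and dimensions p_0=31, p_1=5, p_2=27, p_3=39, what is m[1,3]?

m[1,3] = min over k∈[1,2] of m[1,k]+m[k+1,3]+p_{0}·p_k·p_{3}.
k=1: 0 + 5265 + 31·5·39 = 11310; k=2: 4185 + 0 + 31·27·39 = 36828.
Minimum: 11310 at k=1.

11310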